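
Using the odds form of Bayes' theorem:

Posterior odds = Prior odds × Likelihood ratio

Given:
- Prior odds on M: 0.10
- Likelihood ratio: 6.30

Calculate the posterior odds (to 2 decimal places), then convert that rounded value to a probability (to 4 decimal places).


Step 1: Calculate posterior odds
Posterior odds = Prior odds × LR
               = 0.10 × 6.30
               = 0.63

Step 2: Convert to probability
P(M|E) = Posterior odds / (1 + Posterior odds)
       = 0.63 / (1 + 0.63)
       = 0.63 / 1.63
       = 0.3865

The evidence increased P(M) from 0.0909 to 0.3865.


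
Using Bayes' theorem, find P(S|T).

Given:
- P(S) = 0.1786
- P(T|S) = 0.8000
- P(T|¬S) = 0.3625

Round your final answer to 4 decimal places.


Bayes' theorem: P(S|T) = P(T|S) × P(S) / P(T)

Step 1: Calculate P(T) using law of total probability
P(T) = P(T|S)P(S) + P(T|¬S)P(¬S)
     = 0.8000 × 0.1786 + 0.3625 × 0.8214
     = 0.14288000 + 0.29775750
     = 0.44063750

Step 2: Apply Bayes' theorem
P(S|T) = P(T|S) × P(S) / P(T)
       = 0.14288000 / 0.44063750
       = 0.3243


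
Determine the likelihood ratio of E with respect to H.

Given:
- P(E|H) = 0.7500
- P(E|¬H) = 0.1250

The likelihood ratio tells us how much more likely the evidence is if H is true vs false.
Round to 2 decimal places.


Likelihood Ratio (LR) = P(E|H) / P(E|¬H)

LR = 0.7500 / 0.1250
   = 6.00

The evidence is 6.00 times more likely if H is true than if H is false.
Since LR > 1, the evidence supports H over ¬H.


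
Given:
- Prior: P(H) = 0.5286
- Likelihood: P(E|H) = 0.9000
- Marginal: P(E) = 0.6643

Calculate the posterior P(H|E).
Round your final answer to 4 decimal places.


Using Bayes' theorem:

P(H|E) = P(E|H) × P(H) / P(E)
       = 0.9000 × 0.5286 / 0.6643
       = 0.47574000 / 0.6643
       = 0.7162

The evidence strengthens our belief in H.
Prior: 0.5286 → Posterior: 0.7162


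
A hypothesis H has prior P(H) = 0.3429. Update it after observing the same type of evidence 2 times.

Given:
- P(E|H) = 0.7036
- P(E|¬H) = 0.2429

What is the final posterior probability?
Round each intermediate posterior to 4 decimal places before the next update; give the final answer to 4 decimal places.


Sequential Bayesian updating:

Initial prior: P(H) = 0.3429

Update 1:
  P(E) = 0.7036 × 0.3429 + 0.2429 × 0.6571 = 0.24126444 + 0.15960959 = 0.40087403
  P(H|E) = 0.24126444 / 0.40087403 = 0.6018

Update 2:
  P(E) = 0.7036 × 0.6018 + 0.2429 × 0.3982 = 0.42342648 + 0.09672278 = 0.52014926
  P(H|E) = 0.42342648 / 0.52014926 = 0.8140

Final posterior: 0.8140


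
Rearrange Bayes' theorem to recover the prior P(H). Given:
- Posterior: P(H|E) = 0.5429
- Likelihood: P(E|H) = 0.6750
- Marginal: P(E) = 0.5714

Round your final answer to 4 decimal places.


From Bayes' theorem: P(H|E) = P(E|H) × P(H) / P(E)

Rearranging for P(H):
P(H) = P(H|E) × P(E) / P(E|H)
     = 0.5429 × 0.5714 / 0.6750
     = 0.31021306 / 0.6750
     = 0.4596


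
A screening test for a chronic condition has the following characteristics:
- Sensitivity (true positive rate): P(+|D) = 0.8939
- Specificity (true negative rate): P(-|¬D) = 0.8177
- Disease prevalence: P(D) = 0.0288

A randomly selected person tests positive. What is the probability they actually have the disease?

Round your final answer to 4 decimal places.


Let D = has disease, + = positive test

Given:
- P(D) = 0.0288 (prevalence)
- P(+|D) = 0.8939 (sensitivity)
- P(-|¬D) = 0.8177 (specificity)
- P(+|¬D) = 0.1823 (false positive rate = 1 - specificity)

Step 1: Find P(+)
P(+) = P(+|D)P(D) + P(+|¬D)P(¬D)
     = 0.8939 × 0.0288 + 0.1823 × 0.9712
     = 0.02574432 + 0.17704976
     = 0.20279408

Step 2: Apply Bayes' theorem for P(D|+)
P(D|+) = P(+|D)P(D) / P(+)
       = 0.02574432 / 0.20279408
       = 0.1269


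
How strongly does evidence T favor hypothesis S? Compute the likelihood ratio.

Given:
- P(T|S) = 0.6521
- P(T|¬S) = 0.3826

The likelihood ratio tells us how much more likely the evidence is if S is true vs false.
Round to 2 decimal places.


Likelihood Ratio (LR) = P(T|S) / P(T|¬S)

LR = 0.6521 / 0.3826
   = 1.70

The evidence is 1.70 times more likely if S is true than if S is false.
LR > 1, so observing T raises the odds in favor of S.


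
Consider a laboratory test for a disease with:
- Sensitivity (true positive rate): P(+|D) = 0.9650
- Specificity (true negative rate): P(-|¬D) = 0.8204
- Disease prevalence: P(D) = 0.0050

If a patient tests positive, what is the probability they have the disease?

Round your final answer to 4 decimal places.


Let D = has disease, + = positive test

Given:
- P(D) = 0.0050 (prevalence)
- P(+|D) = 0.9650 (sensitivity)
- P(-|¬D) = 0.8204 (specificity)
- P(+|¬D) = 0.1796 (false positive rate = 1 - specificity)

Step 1: Find P(+)
P(+) = P(+|D)P(D) + P(+|¬D)P(¬D)
     = 0.9650 × 0.0050 + 0.1796 × 0.9950
     = 0.00482500 + 0.17870200
     = 0.18352700

Step 2: Apply Bayes' theorem for P(D|+)
P(D|+) = P(+|D)P(D) / P(+)
       = 0.00482500 / 0.18352700
       = 0.0263


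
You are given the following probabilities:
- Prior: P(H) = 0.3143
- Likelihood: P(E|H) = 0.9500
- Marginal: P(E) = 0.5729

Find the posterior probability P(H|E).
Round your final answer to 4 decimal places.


Using Bayes' theorem:

P(H|E) = P(E|H) × P(H) / P(E)
       = 0.9500 × 0.3143 / 0.5729
       = 0.29858500 / 0.5729
       = 0.5212

The evidence strengthens our belief in H.
Prior: 0.3143 → Posterior: 0.5212


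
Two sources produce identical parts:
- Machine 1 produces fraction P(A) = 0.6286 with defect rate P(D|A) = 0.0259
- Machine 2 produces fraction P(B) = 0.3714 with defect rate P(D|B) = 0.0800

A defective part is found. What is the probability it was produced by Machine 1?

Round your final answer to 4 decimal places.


Let A = from Machine 1, D = defective

Given:
- P(A) = 0.6286, P(B) = 0.3714
- P(D|A) = 0.0259, P(D|B) = 0.0800

Step 1: Find P(D)
P(D) = P(D|A)P(A) + P(D|B)P(B)
     = 0.0259 × 0.6286 + 0.0800 × 0.3714
     = 0.01628074 + 0.02971200
     = 0.04599274

Step 2: Apply Bayes' theorem
P(A|D) = P(D|A)P(A) / P(D)
       = 0.01628074 / 0.04599274
       = 0.3540


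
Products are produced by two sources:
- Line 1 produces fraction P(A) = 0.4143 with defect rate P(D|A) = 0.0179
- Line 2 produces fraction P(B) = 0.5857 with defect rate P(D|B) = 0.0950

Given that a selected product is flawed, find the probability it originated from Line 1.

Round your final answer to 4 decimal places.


Let A = from Line 1, D = flawed

Given:
- P(A) = 0.4143, P(B) = 0.5857
- P(D|A) = 0.0179, P(D|B) = 0.0950

Step 1: Find P(D)
P(D) = P(D|A)P(A) + P(D|B)P(B)
     = 0.0179 × 0.4143 + 0.0950 × 0.5857
     = 0.00741597 + 0.05564150
     = 0.06305747

Step 2: Apply Bayes' theorem
P(A|D) = P(D|A)P(A) / P(D)
       = 0.00741597 / 0.06305747
       = 0.1176


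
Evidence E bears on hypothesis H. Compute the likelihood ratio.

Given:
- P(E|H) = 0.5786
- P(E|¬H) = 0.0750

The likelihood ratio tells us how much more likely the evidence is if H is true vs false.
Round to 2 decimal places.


Likelihood Ratio (LR) = P(E|H) / P(E|¬H)

LR = 0.5786 / 0.0750
   = 7.71

The evidence is 7.71 times more likely if H is true than if H is false.
Because LR exceeds 1, E is evidence for H.


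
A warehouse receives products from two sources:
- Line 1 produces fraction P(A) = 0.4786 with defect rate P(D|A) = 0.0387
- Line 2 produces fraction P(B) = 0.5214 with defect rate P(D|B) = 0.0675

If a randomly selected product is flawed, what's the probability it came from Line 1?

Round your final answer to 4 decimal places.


Let A = from Line 1, D = flawed

Given:
- P(A) = 0.4786, P(B) = 0.5214
- P(D|A) = 0.0387, P(D|B) = 0.0675

Step 1: Find P(D)
P(D) = P(D|A)P(A) + P(D|B)P(B)
     = 0.0387 × 0.4786 + 0.0675 × 0.5214
     = 0.01852182 + 0.03519450
     = 0.05371632

Step 2: Apply Bayes' theorem
P(A|D) = P(D|A)P(A) / P(D)
       = 0.01852182 / 0.05371632
       = 0.3448


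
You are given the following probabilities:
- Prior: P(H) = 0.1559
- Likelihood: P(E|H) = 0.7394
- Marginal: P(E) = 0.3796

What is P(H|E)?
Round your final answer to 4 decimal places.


Using Bayes' theorem:

P(H|E) = P(E|H) × P(H) / P(E)
       = 0.7394 × 0.1559 / 0.3796
       = 0.11527246 / 0.3796
       = 0.3037

The evidence strengthens our belief in H.
Prior: 0.1559 → Posterior: 0.3037


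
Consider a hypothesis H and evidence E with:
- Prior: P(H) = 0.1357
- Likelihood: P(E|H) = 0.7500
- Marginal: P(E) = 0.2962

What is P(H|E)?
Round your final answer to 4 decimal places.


Using Bayes' theorem:

P(H|E) = P(E|H) × P(H) / P(E)
       = 0.7500 × 0.1357 / 0.2962
       = 0.10177500 / 0.2962
       = 0.3436

The evidence strengthens our belief in H.
Prior: 0.1357 → Posterior: 0.3436


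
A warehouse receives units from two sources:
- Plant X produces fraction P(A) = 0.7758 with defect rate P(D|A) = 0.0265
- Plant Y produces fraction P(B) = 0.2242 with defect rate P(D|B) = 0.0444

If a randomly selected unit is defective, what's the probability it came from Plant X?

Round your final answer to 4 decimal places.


Let A = from Plant X, D = defective

Given:
- P(A) = 0.7758, P(B) = 0.2242
- P(D|A) = 0.0265, P(D|B) = 0.0444

Step 1: Find P(D)
P(D) = P(D|A)P(A) + P(D|B)P(B)
     = 0.0265 × 0.7758 + 0.0444 × 0.2242
     = 0.02055870 + 0.00995448
     = 0.03051318

Step 2: Apply Bayes' theorem
P(A|D) = P(D|A)P(A) / P(D)
       = 0.02055870 / 0.03051318
       = 0.6738


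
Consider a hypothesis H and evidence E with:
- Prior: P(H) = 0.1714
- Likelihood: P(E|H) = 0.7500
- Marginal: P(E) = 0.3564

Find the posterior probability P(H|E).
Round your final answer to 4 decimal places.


Using Bayes' theorem:

P(H|E) = P(E|H) × P(H) / P(E)
       = 0.7500 × 0.1714 / 0.3564
       = 0.12855000 / 0.3564
       = 0.3607

The evidence strengthens our belief in H.
Prior: 0.1714 → Posterior: 0.3607


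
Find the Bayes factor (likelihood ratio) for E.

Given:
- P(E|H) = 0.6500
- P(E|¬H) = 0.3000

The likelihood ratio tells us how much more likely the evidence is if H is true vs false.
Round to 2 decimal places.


Likelihood Ratio (LR) = P(E|H) / P(E|¬H)

LR = 0.6500 / 0.3000
   = 2.17

The evidence is 2.17 times more likely if H is true than if H is false.
LR > 1, so observing E raises the odds in favor of H.


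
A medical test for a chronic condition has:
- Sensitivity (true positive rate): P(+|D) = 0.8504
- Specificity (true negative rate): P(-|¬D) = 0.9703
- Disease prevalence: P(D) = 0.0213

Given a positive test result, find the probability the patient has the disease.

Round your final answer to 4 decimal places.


Let D = has disease, + = positive test

Given:
- P(D) = 0.0213 (prevalence)
- P(+|D) = 0.8504 (sensitivity)
- P(-|¬D) = 0.9703 (specificity)
- P(+|¬D) = 0.0297 (false positive rate = 1 - specificity)

Step 1: Find P(+)
P(+) = P(+|D)P(D) + P(+|¬D)P(¬D)
     = 0.8504 × 0.0213 + 0.0297 × 0.9787
     = 0.01811352 + 0.02906739
     = 0.04718091

Step 2: Apply Bayes' theorem for P(D|+)
P(D|+) = P(+|D)P(D) / P(+)
       = 0.01811352 / 0.04718091
       = 0.3839


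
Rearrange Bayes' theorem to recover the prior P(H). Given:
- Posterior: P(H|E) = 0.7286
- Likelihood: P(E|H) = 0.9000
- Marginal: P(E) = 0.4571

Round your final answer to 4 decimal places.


From Bayes' theorem: P(H|E) = P(E|H) × P(H) / P(E)

Rearranging for P(H):
P(H) = P(H|E) × P(E) / P(E|H)
     = 0.7286 × 0.4571 / 0.9000
     = 0.33304306 / 0.9000
     = 0.3700


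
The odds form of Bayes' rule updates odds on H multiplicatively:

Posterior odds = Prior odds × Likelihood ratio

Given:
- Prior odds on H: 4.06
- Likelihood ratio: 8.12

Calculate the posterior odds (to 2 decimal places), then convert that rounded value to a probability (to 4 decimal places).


Step 1: Calculate posterior odds
Posterior odds = Prior odds × LR
               = 4.06 × 8.12
               = 32.97

Step 2: Convert to probability
P(H|E) = Posterior odds / (1 + Posterior odds)
       = 32.97 / (1 + 32.97)
       = 32.97 / 33.97
       = 0.9706

The evidence increased P(H) from 0.8024 to 0.9706.


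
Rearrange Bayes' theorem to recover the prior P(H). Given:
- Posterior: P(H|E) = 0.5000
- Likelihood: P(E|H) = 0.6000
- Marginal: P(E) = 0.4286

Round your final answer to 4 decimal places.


From Bayes' theorem: P(H|E) = P(E|H) × P(H) / P(E)

Rearranging for P(H):
P(H) = P(H|E) × P(E) / P(E|H)
     = 0.5000 × 0.4286 / 0.6000
     = 0.21430000 / 0.6000
     = 0.3572


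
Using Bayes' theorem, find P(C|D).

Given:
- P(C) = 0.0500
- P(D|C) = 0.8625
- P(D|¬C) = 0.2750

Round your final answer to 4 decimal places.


Bayes' theorem: P(C|D) = P(D|C) × P(C) / P(D)

Step 1: Calculate P(D) using law of total probability
P(D) = P(D|C)P(C) + P(D|¬C)P(¬C)
     = 0.8625 × 0.0500 + 0.2750 × 0.9500
     = 0.04312500 + 0.26125000
     = 0.30437500

Step 2: Apply Bayes' theorem
P(C|D) = P(D|C) × P(C) / P(D)
       = 0.04312500 / 0.30437500
       = 0.1417


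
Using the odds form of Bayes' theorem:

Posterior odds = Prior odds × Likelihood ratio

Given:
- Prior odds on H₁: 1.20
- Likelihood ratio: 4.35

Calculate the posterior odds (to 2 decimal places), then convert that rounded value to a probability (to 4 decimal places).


Step 1: Calculate posterior odds
Posterior odds = Prior odds × LR
               = 1.20 × 4.35
               = 5.22

Step 2: Convert to probability
P(H₁|E) = Posterior odds / (1 + Posterior odds)
       = 5.22 / (1 + 5.22)
       = 5.22 / 6.22
       = 0.8392

The evidence increased P(H₁) from 0.5455 to 0.8392.


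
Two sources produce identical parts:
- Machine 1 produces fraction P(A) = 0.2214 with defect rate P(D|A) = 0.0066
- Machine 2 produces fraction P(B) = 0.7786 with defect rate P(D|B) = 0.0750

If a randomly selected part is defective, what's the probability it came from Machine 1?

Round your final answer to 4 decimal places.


Let A = from Machine 1, D = defective

Given:
- P(A) = 0.2214, P(B) = 0.7786
- P(D|A) = 0.0066, P(D|B) = 0.0750

Step 1: Find P(D)
P(D) = P(D|A)P(A) + P(D|B)P(B)
     = 0.0066 × 0.2214 + 0.0750 × 0.7786
     = 0.00146124 + 0.05839500
     = 0.05985624

Step 2: Apply Bayes' theorem
P(A|D) = P(D|A)P(A) / P(D)
       = 0.00146124 / 0.05985624
       = 0.0244


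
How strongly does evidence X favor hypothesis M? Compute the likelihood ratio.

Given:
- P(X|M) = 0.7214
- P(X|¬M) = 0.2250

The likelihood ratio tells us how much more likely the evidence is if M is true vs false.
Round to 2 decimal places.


Likelihood Ratio (LR) = P(X|M) / P(X|¬M)

LR = 0.7214 / 0.2250
   = 3.21

The evidence is 3.21 times more likely if M is true than if M is false.
LR > 1, so observing X raises the odds in favor of M.


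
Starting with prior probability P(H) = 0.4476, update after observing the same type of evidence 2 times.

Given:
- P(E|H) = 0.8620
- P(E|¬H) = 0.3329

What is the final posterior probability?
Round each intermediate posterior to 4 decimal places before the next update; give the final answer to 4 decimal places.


Sequential Bayesian updating:

Initial prior: P(H) = 0.4476

Update 1:
  P(E) = 0.8620 × 0.4476 + 0.3329 × 0.5524 = 0.38583120 + 0.18389396 = 0.56972516
  P(H|E) = 0.38583120 / 0.56972516 = 0.6772

Update 2:
  P(E) = 0.8620 × 0.6772 + 0.3329 × 0.3228 = 0.58374640 + 0.10746012 = 0.69120652
  P(H|E) = 0.58374640 / 0.69120652 = 0.8445

Final posterior: 0.8445


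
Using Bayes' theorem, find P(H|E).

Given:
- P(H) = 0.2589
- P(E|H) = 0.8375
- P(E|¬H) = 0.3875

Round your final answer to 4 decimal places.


Bayes' theorem: P(H|E) = P(E|H) × P(H) / P(E)

Step 1: Calculate P(E) using law of total probability
P(E) = P(E|H)P(H) + P(E|¬H)P(¬H)
     = 0.8375 × 0.2589 + 0.3875 × 0.7411
     = 0.21682875 + 0.28717625
     = 0.50400500

Step 2: Apply Bayes' theorem
P(H|E) = P(E|H) × P(H) / P(E)
       = 0.21682875 / 0.50400500
       = 0.4302


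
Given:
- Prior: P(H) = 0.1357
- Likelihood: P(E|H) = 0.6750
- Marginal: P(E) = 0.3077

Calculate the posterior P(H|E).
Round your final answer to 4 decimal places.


Using Bayes' theorem:

P(H|E) = P(E|H) × P(H) / P(E)
       = 0.6750 × 0.1357 / 0.3077
       = 0.09159750 / 0.3077
       = 0.2977

The evidence strengthens our belief in H.
Prior: 0.1357 → Posterior: 0.2977


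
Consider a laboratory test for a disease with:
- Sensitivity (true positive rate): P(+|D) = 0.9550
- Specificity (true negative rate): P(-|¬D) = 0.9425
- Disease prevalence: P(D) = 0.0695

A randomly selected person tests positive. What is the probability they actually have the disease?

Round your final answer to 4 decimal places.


Let D = has disease, + = positive test

Given:
- P(D) = 0.0695 (prevalence)
- P(+|D) = 0.9550 (sensitivity)
- P(-|¬D) = 0.9425 (specificity)
- P(+|¬D) = 0.0575 (false positive rate = 1 - specificity)

Step 1: Find P(+)
P(+) = P(+|D)P(D) + P(+|¬D)P(¬D)
     = 0.9550 × 0.0695 + 0.0575 × 0.9305
     = 0.06637250 + 0.05350375
     = 0.11987625

Step 2: Apply Bayes' theorem for P(D|+)
P(D|+) = P(+|D)P(D) / P(+)
       = 0.06637250 / 0.11987625
       = 0.5537


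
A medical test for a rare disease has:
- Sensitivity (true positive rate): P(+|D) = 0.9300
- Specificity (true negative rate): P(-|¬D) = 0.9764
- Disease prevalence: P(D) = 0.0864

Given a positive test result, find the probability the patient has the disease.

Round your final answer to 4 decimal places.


Let D = has disease, + = positive test

Given:
- P(D) = 0.0864 (prevalence)
- P(+|D) = 0.9300 (sensitivity)
- P(-|¬D) = 0.9764 (specificity)
- P(+|¬D) = 0.0236 (false positive rate = 1 - specificity)

Step 1: Find P(+)
P(+) = P(+|D)P(D) + P(+|¬D)P(¬D)
     = 0.9300 × 0.0864 + 0.0236 × 0.9136
     = 0.08035200 + 0.02156096
     = 0.10191296

Step 2: Apply Bayes' theorem for P(D|+)
P(D|+) = P(+|D)P(D) / P(+)
       = 0.08035200 / 0.10191296
       = 0.7884


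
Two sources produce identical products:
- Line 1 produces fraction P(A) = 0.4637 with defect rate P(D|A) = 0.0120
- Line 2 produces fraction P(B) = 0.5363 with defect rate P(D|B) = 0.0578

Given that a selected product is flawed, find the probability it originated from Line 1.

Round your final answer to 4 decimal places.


Let A = from Line 1, D = flawed

Given:
- P(A) = 0.4637, P(B) = 0.5363
- P(D|A) = 0.0120, P(D|B) = 0.0578

Step 1: Find P(D)
P(D) = P(D|A)P(A) + P(D|B)P(B)
     = 0.0120 × 0.4637 + 0.0578 × 0.5363
     = 0.00556440 + 0.03099814
     = 0.03656254

Step 2: Apply Bayes' theorem
P(A|D) = P(D|A)P(A) / P(D)
       = 0.00556440 / 0.03656254
       = 0.1522


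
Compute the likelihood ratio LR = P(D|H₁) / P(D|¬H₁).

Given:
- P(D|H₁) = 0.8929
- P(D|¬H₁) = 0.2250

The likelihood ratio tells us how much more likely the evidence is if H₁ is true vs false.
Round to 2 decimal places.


Likelihood Ratio (LR) = P(D|H₁) / P(D|¬H₁)

LR = 0.8929 / 0.2250
   = 3.97

The evidence is 3.97 times more likely if H₁ is true than if H₁ is false.
Since LR > 1, the evidence supports H₁ over ¬H₁.


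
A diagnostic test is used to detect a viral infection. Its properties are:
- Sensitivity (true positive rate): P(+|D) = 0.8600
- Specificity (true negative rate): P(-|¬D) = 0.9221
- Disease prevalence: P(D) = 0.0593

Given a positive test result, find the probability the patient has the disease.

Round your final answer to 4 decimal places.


Let D = has disease, + = positive test

Given:
- P(D) = 0.0593 (prevalence)
- P(+|D) = 0.8600 (sensitivity)
- P(-|¬D) = 0.9221 (specificity)
- P(+|¬D) = 0.0779 (false positive rate = 1 - specificity)

Step 1: Find P(+)
P(+) = P(+|D)P(D) + P(+|¬D)P(¬D)
     = 0.8600 × 0.0593 + 0.0779 × 0.9407
     = 0.05099800 + 0.07328053
     = 0.12427853

Step 2: Apply Bayes' theorem for P(D|+)
P(D|+) = P(+|D)P(D) / P(+)
       = 0.05099800 / 0.12427853
       = 0.4104


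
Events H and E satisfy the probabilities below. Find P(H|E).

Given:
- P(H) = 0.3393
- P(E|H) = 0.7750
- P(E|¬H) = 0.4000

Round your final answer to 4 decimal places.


Bayes' theorem: P(H|E) = P(E|H) × P(H) / P(E)

Step 1: Calculate P(E) using law of total probability
P(E) = P(E|H)P(H) + P(E|¬H)P(¬H)
     = 0.7750 × 0.3393 + 0.4000 × 0.6607
     = 0.26295750 + 0.26428000
     = 0.52723750

Step 2: Apply Bayes' theorem
P(H|E) = P(E|H) × P(H) / P(E)
       = 0.26295750 / 0.52723750
       = 0.4987


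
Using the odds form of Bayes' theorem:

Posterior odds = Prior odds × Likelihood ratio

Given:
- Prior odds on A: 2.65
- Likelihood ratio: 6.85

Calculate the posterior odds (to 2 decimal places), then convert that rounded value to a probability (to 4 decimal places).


Step 1: Calculate posterior odds
Posterior odds = Prior odds × LR
               = 2.65 × 6.85
               = 18.15

Step 2: Convert to probability
P(A|E) = Posterior odds / (1 + Posterior odds)
       = 18.15 / (1 + 18.15)
       = 18.15 / 19.15
       = 0.9478

The evidence increased P(A) from 0.7260 to 0.9478.


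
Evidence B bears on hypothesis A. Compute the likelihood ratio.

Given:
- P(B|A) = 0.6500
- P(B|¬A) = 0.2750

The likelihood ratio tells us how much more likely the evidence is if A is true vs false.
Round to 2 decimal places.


Likelihood Ratio (LR) = P(B|A) / P(B|¬A)

LR = 0.6500 / 0.2750
   = 2.36

The evidence is 2.36 times more likely if A is true than if A is false.
Because LR exceeds 1, B is evidence for A.


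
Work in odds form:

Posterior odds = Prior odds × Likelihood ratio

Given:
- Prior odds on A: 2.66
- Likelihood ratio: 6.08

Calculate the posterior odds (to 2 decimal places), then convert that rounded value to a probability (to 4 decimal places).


Step 1: Calculate posterior odds
Posterior odds = Prior odds × LR
               = 2.66 × 6.08
               = 16.17

Step 2: Convert to probability
P(A|E) = Posterior odds / (1 + Posterior odds)
       = 16.17 / (1 + 16.17)
       = 16.17 / 17.17
       = 0.9418

The evidence increased P(A) from 0.7268 to 0.9418.


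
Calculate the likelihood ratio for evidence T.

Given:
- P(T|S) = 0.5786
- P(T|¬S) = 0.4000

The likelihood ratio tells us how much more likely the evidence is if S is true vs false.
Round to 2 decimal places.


Likelihood Ratio (LR) = P(T|S) / P(T|¬S)

LR = 0.5786 / 0.4000
   = 1.45

The evidence is 1.45 times more likely if S is true than if S is false.
LR > 1, so observing T raises the odds in favor of S.


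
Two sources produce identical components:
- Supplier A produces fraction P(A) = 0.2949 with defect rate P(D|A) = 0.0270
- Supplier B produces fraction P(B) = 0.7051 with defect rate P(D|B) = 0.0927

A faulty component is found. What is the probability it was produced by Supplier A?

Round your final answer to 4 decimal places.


Let A = from Supplier A, D = faulty

Given:
- P(A) = 0.2949, P(B) = 0.7051
- P(D|A) = 0.0270, P(D|B) = 0.0927

Step 1: Find P(D)
P(D) = P(D|A)P(A) + P(D|B)P(B)
     = 0.0270 × 0.2949 + 0.0927 × 0.7051
     = 0.00796230 + 0.06536277
     = 0.07332507

Step 2: Apply Bayes' theorem
P(A|D) = P(D|A)P(A) / P(D)
       = 0.00796230 / 0.07332507
       = 0.1086


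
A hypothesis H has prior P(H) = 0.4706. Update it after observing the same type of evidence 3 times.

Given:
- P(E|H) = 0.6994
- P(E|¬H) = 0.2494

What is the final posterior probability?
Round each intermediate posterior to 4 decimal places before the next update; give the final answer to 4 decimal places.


Sequential Bayesian updating:

Initial prior: P(H) = 0.4706

Update 1:
  P(E) = 0.6994 × 0.4706 + 0.2494 × 0.5294 = 0.32913764 + 0.13203236 = 0.46117000
  P(H|E) = 0.32913764 / 0.46117000 = 0.7137

Update 2:
  P(E) = 0.6994 × 0.7137 + 0.2494 × 0.2863 = 0.49916178 + 0.07140322 = 0.57056500
  P(H|E) = 0.49916178 / 0.57056500 = 0.8749

Update 3:
  P(E) = 0.6994 × 0.8749 + 0.2494 × 0.1251 = 0.61190506 + 0.03119994 = 0.64310500
  P(H|E) = 0.61190506 / 0.64310500 = 0.9515

Final posterior: 0.9515


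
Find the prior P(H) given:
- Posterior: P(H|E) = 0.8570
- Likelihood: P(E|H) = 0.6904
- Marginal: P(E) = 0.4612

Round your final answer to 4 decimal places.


From Bayes' theorem: P(H|E) = P(E|H) × P(H) / P(E)

Rearranging for P(H):
P(H) = P(H|E) × P(E) / P(E|H)
     = 0.8570 × 0.4612 / 0.6904
     = 0.39524840 / 0.6904
     = 0.5725


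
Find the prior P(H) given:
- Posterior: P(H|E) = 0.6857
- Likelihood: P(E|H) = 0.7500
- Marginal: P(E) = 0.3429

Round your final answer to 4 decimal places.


From Bayes' theorem: P(H|E) = P(E|H) × P(H) / P(E)

Rearranging for P(H):
P(H) = P(H|E) × P(E) / P(E|H)
     = 0.6857 × 0.3429 / 0.7500
     = 0.23512653 / 0.7500
     = 0.3135


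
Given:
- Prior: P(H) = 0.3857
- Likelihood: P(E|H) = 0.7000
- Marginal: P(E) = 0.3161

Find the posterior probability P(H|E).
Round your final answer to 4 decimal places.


Using Bayes' theorem:

P(H|E) = P(E|H) × P(H) / P(E)
       = 0.7000 × 0.3857 / 0.3161
       = 0.26999000 / 0.3161
       = 0.8541

The evidence strengthens our belief in H.
Prior: 0.3857 → Posterior: 0.8541


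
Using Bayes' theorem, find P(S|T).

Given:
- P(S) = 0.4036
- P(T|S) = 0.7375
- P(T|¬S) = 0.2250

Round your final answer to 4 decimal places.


Bayes' theorem: P(S|T) = P(T|S) × P(S) / P(T)

Step 1: Calculate P(T) using law of total probability
P(T) = P(T|S)P(S) + P(T|¬S)P(¬S)
     = 0.7375 × 0.4036 + 0.2250 × 0.5964
     = 0.29765500 + 0.13419000
     = 0.43184500

Step 2: Apply Bayes' theorem
P(S|T) = P(T|S) × P(S) / P(T)
       = 0.29765500 / 0.43184500
       = 0.6893


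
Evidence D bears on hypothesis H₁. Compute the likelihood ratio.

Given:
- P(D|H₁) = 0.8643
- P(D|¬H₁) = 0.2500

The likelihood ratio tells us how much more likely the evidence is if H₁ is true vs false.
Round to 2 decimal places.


Likelihood Ratio (LR) = P(D|H₁) / P(D|¬H₁)

LR = 0.8643 / 0.2500
   = 3.46

The evidence is 3.46 times more likely if H₁ is true than if H₁ is false.
LR > 1, so observing D raises the odds in favor of H₁.


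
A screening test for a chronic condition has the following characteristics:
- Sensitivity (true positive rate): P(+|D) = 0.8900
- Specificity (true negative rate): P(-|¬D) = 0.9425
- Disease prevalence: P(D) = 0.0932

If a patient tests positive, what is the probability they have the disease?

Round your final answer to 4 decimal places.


Let D = has disease, + = positive test

Given:
- P(D) = 0.0932 (prevalence)
- P(+|D) = 0.8900 (sensitivity)
- P(-|¬D) = 0.9425 (specificity)
- P(+|¬D) = 0.0575 (false positive rate = 1 - specificity)

Step 1: Find P(+)
P(+) = P(+|D)P(D) + P(+|¬D)P(¬D)
     = 0.8900 × 0.0932 + 0.0575 × 0.9068
     = 0.08294800 + 0.05214100
     = 0.13508900

Step 2: Apply Bayes' theorem for P(D|+)
P(D|+) = P(+|D)P(D) / P(+)
       = 0.08294800 / 0.13508900
       = 0.6140


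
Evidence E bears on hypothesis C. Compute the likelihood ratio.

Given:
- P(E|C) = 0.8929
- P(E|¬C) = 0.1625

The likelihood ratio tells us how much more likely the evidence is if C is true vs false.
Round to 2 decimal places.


Likelihood Ratio (LR) = P(E|C) / P(E|¬C)

LR = 0.8929 / 0.1625
   = 5.49

The evidence is 5.49 times more likely if C is true than if C is false.
Because LR exceeds 1, E is evidence for C.


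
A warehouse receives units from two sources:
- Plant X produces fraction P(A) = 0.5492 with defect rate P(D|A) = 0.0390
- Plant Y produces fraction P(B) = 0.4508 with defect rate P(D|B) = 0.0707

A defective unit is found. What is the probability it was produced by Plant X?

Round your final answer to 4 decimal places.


Let A = from Plant X, D = defective

Given:
- P(A) = 0.5492, P(B) = 0.4508
- P(D|A) = 0.0390, P(D|B) = 0.0707

Step 1: Find P(D)
P(D) = P(D|A)P(A) + P(D|B)P(B)
     = 0.0390 × 0.5492 + 0.0707 × 0.4508
     = 0.02141880 + 0.03187156
     = 0.05329036

Step 2: Apply Bayes' theorem
P(A|D) = P(D|A)P(A) / P(D)
       = 0.02141880 / 0.05329036
       = 0.4019


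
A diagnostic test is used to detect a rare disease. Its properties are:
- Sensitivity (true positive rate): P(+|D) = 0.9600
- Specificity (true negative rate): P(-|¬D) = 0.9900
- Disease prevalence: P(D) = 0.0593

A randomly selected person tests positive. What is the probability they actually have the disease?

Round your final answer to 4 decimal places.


Let D = has disease, + = positive test

Given:
- P(D) = 0.0593 (prevalence)
- P(+|D) = 0.9600 (sensitivity)
- P(-|¬D) = 0.9900 (specificity)
- P(+|¬D) = 0.0100 (false positive rate = 1 - specificity)

Step 1: Find P(+)
P(+) = P(+|D)P(D) + P(+|¬D)P(¬D)
     = 0.9600 × 0.0593 + 0.0100 × 0.9407
     = 0.05692800 + 0.00940700
     = 0.06633500

Step 2: Apply Bayes' theorem for P(D|+)
P(D|+) = P(+|D)P(D) / P(+)
       = 0.05692800 / 0.06633500
       = 0.8582


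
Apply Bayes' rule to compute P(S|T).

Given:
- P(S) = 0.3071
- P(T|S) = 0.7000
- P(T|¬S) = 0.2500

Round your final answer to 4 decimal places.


Bayes' theorem: P(S|T) = P(T|S) × P(S) / P(T)

Step 1: Calculate P(T) using law of total probability
P(T) = P(T|S)P(S) + P(T|¬S)P(¬S)
     = 0.7000 × 0.3071 + 0.2500 × 0.6929
     = 0.21497000 + 0.17322500
     = 0.38819500

Step 2: Apply Bayes' theorem
P(S|T) = P(T|S) × P(S) / P(T)
       = 0.21497000 / 0.38819500
       = 0.5538


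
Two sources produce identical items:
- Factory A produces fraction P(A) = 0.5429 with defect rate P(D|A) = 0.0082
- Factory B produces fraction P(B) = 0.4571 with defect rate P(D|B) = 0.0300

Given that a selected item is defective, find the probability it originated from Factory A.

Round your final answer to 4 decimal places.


Let A = from Factory A, D = defective

Given:
- P(A) = 0.5429, P(B) = 0.4571
- P(D|A) = 0.0082, P(D|B) = 0.0300

Step 1: Find P(D)
P(D) = P(D|A)P(A) + P(D|B)P(B)
     = 0.0082 × 0.5429 + 0.0300 × 0.4571
     = 0.00445178 + 0.01371300
     = 0.01816478

Step 2: Apply Bayes' theorem
P(A|D) = P(D|A)P(A) / P(D)
       = 0.00445178 / 0.01816478
       = 0.2451


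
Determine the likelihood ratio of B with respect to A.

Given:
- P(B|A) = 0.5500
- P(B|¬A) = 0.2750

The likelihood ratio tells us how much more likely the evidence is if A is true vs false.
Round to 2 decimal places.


Likelihood Ratio (LR) = P(B|A) / P(B|¬A)

LR = 0.5500 / 0.2750
   = 2.00

The evidence is 2.00 times more likely if A is true than if A is false.
Since LR > 1, the evidence supports A over ¬A.


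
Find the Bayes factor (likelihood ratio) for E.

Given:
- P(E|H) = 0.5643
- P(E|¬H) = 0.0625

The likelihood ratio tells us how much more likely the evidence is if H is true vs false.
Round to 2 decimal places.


Likelihood Ratio (LR) = P(E|H) / P(E|¬H)

LR = 0.5643 / 0.0625
   = 9.03

The evidence is 9.03 times more likely if H is true than if H is false.
Since LR > 1, the evidence supports H over ¬H.


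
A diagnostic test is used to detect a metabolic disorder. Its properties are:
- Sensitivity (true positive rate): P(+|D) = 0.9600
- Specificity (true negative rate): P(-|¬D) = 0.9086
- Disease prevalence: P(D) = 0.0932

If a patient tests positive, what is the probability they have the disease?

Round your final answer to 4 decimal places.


Let D = has disease, + = positive test

Given:
- P(D) = 0.0932 (prevalence)
- P(+|D) = 0.9600 (sensitivity)
- P(-|¬D) = 0.9086 (specificity)
- P(+|¬D) = 0.0914 (false positive rate = 1 - specificity)

Step 1: Find P(+)
P(+) = P(+|D)P(D) + P(+|¬D)P(¬D)
     = 0.9600 × 0.0932 + 0.0914 × 0.9068
     = 0.08947200 + 0.08288152
     = 0.17235352

Step 2: Apply Bayes' theorem for P(D|+)
P(D|+) = P(+|D)P(D) / P(+)
       = 0.08947200 / 0.17235352
       = 0.5191


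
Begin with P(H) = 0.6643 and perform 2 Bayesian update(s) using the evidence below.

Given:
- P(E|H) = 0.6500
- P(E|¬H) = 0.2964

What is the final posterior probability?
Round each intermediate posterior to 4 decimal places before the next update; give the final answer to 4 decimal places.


Sequential Bayesian updating:

Initial prior: P(H) = 0.6643

Update 1:
  P(E) = 0.6500 × 0.6643 + 0.2964 × 0.3357 = 0.43179500 + 0.09950148 = 0.53129648
  P(H|E) = 0.43179500 / 0.53129648 = 0.8127

Update 2:
  P(E) = 0.6500 × 0.8127 + 0.2964 × 0.1873 = 0.52825500 + 0.05551572 = 0.58377072
  P(H|E) = 0.52825500 / 0.58377072 = 0.9049

Final posterior: 0.9049


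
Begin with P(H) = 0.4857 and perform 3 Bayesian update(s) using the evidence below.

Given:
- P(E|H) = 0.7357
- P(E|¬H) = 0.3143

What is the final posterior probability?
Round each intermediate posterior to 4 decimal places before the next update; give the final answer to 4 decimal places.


Sequential Bayesian updating:

Initial prior: P(H) = 0.4857

Update 1:
  P(E) = 0.7357 × 0.4857 + 0.3143 × 0.5143 = 0.35732949 + 0.16164449 = 0.51897398
  P(H|E) = 0.35732949 / 0.51897398 = 0.6885

Update 2:
  P(E) = 0.7357 × 0.6885 + 0.3143 × 0.3115 = 0.50652945 + 0.09790445 = 0.60443390
  P(H|E) = 0.50652945 / 0.60443390 = 0.8380

Update 3:
  P(E) = 0.7357 × 0.8380 + 0.3143 × 0.1620 = 0.61651660 + 0.05091660 = 0.66743320
  P(H|E) = 0.61651660 / 0.66743320 = 0.9237

Final posterior: 0.9237


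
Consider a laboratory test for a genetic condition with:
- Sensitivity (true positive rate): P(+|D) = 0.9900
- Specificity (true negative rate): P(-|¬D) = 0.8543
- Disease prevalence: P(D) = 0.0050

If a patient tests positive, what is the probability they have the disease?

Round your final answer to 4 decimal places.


Let D = has disease, + = positive test

Given:
- P(D) = 0.0050 (prevalence)
- P(+|D) = 0.9900 (sensitivity)
- P(-|¬D) = 0.8543 (specificity)
- P(+|¬D) = 0.1457 (false positive rate = 1 - specificity)

Step 1: Find P(+)
P(+) = P(+|D)P(D) + P(+|¬D)P(¬D)
     = 0.9900 × 0.0050 + 0.1457 × 0.9950
     = 0.00495000 + 0.14497150
     = 0.14992150

Step 2: Apply Bayes' theorem for P(D|+)
P(D|+) = P(+|D)P(D) / P(+)
       = 0.00495000 / 0.14992150
       = 0.0330


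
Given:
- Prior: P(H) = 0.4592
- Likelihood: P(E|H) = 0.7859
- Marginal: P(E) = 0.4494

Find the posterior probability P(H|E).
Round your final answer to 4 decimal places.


Using Bayes' theorem:

P(H|E) = P(E|H) × P(H) / P(E)
       = 0.7859 × 0.4592 / 0.4494
       = 0.36088528 / 0.4494
       = 0.8030

The evidence strengthens our belief in H.
Prior: 0.4592 → Posterior: 0.8030


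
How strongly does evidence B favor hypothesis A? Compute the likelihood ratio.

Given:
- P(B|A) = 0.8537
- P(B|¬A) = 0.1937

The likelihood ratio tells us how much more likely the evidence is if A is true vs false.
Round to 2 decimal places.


Likelihood Ratio (LR) = P(B|A) / P(B|¬A)

LR = 0.8537 / 0.1937
   = 4.41

The evidence is 4.41 times more likely if A is true than if A is false.
LR > 1, so observing B raises the odds in favor of A.


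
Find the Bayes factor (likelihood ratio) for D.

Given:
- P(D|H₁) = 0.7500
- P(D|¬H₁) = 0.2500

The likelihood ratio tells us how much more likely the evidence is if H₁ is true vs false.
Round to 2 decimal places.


Likelihood Ratio (LR) = P(D|H₁) / P(D|¬H₁)

LR = 0.7500 / 0.2500
   = 3.00

The evidence is 3.00 times more likely if H₁ is true than if H₁ is false.
Since LR > 1, the evidence supports H₁ over ¬H₁.


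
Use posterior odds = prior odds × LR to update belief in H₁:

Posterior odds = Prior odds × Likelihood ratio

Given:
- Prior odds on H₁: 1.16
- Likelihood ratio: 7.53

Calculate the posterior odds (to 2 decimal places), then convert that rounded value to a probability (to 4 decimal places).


Step 1: Calculate posterior odds
Posterior odds = Prior odds × LR
               = 1.16 × 7.53
               = 8.73

Step 2: Convert to probability
P(H₁|E) = Posterior odds / (1 + Posterior odds)
       = 8.73 / (1 + 8.73)
       = 8.73 / 9.73
       = 0.8972

The evidence increased P(H₁) from 0.5370 to 0.8972.


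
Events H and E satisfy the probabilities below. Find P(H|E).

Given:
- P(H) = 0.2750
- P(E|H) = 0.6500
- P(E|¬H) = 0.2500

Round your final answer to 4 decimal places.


Bayes' theorem: P(H|E) = P(E|H) × P(H) / P(E)

Step 1: Calculate P(E) using law of total probability
P(E) = P(E|H)P(H) + P(E|¬H)P(¬H)
     = 0.6500 × 0.2750 + 0.2500 × 0.7250
     = 0.17875000 + 0.18125000
     = 0.36000000

Step 2: Apply Bayes' theorem
P(H|E) = P(E|H) × P(H) / P(E)
       = 0.17875000 / 0.36000000
       = 0.4965


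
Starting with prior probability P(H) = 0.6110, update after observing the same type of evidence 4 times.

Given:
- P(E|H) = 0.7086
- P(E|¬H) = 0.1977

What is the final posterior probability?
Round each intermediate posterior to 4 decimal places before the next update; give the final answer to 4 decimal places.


Sequential Bayesian updating:

Initial prior: P(H) = 0.6110

Update 1:
  P(E) = 0.7086 × 0.6110 + 0.1977 × 0.3890 = 0.43295460 + 0.07690530 = 0.50985990
  P(H|E) = 0.43295460 / 0.50985990 = 0.8492

Update 2:
  P(E) = 0.7086 × 0.8492 + 0.1977 × 0.1508 = 0.60174312 + 0.02981316 = 0.63155628
  P(H|E) = 0.60174312 / 0.63155628 = 0.9528

Update 3:
  P(E) = 0.7086 × 0.9528 + 0.1977 × 0.0472 = 0.67515408 + 0.00933144 = 0.68448552
  P(H|E) = 0.67515408 / 0.68448552 = 0.9864

Update 4:
  P(E) = 0.7086 × 0.9864 + 0.1977 × 0.0136 = 0.69896304 + 0.00268872 = 0.70165176
  P(H|E) = 0.69896304 / 0.70165176 = 0.9962

Final posterior: 0.9962


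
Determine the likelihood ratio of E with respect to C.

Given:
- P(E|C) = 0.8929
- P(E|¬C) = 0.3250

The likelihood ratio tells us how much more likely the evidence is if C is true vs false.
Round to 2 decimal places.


Likelihood Ratio (LR) = P(E|C) / P(E|¬C)

LR = 0.8929 / 0.3250
   = 2.75

The evidence is 2.75 times more likely if C is true than if C is false.
Since LR > 1, the evidence supports C over ¬C.


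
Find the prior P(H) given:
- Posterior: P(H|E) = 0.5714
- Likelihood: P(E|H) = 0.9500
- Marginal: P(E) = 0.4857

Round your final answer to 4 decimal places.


From Bayes' theorem: P(H|E) = P(E|H) × P(H) / P(E)

Rearranging for P(H):
P(H) = P(H|E) × P(E) / P(E|H)
     = 0.5714 × 0.4857 / 0.9500
     = 0.27752898 / 0.9500
     = 0.2921


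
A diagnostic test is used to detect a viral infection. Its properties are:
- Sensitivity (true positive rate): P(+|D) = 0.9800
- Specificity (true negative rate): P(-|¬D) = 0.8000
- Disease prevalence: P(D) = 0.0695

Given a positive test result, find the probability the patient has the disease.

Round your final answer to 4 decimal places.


Let D = has disease, + = positive test

Given:
- P(D) = 0.0695 (prevalence)
- P(+|D) = 0.9800 (sensitivity)
- P(-|¬D) = 0.8000 (specificity)
- P(+|¬D) = 0.2000 (false positive rate = 1 - specificity)

Step 1: Find P(+)
P(+) = P(+|D)P(D) + P(+|¬D)P(¬D)
     = 0.9800 × 0.0695 + 0.2000 × 0.9305
     = 0.06811000 + 0.18610000
     = 0.25421000

Step 2: Apply Bayes' theorem for P(D|+)
P(D|+) = P(+|D)P(D) / P(+)
       = 0.06811000 / 0.25421000
       = 0.2679


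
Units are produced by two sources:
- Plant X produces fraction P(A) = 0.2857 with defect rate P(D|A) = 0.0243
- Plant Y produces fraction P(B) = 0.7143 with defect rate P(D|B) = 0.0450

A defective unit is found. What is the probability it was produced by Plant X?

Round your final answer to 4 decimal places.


Let A = from Plant X, D = defective

Given:
- P(A) = 0.2857, P(B) = 0.7143
- P(D|A) = 0.0243, P(D|B) = 0.0450

Step 1: Find P(D)
P(D) = P(D|A)P(A) + P(D|B)P(B)
     = 0.0243 × 0.2857 + 0.0450 × 0.7143
     = 0.00694251 + 0.03214350
     = 0.03908601

Step 2: Apply Bayes' theorem
P(A|D) = P(D|A)P(A) / P(D)
       = 0.00694251 / 0.03908601
       = 0.1776


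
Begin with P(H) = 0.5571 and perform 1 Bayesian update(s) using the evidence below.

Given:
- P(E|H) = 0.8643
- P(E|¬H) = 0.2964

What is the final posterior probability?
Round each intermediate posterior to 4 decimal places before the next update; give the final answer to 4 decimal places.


Sequential Bayesian updating:

Initial prior: P(H) = 0.5571

Update 1:
  P(E) = 0.8643 × 0.5571 + 0.2964 × 0.4429 = 0.48150153 + 0.13127556 = 0.61277709
  P(H|E) = 0.48150153 / 0.61277709 = 0.7858

Final posterior: 0.7858


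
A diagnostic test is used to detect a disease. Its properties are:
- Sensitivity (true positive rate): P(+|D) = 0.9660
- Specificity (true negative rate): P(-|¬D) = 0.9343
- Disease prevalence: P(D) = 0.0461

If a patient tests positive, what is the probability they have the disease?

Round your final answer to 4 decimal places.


Let D = has disease, + = positive test

Given:
- P(D) = 0.0461 (prevalence)
- P(+|D) = 0.9660 (sensitivity)
- P(-|¬D) = 0.9343 (specificity)
- P(+|¬D) = 0.0657 (false positive rate = 1 - specificity)

Step 1: Find P(+)
P(+) = P(+|D)P(D) + P(+|¬D)P(¬D)
     = 0.9660 × 0.0461 + 0.0657 × 0.9539
     = 0.04453260 + 0.06267123
     = 0.10720383

Step 2: Apply Bayes' theorem for P(D|+)
P(D|+) = P(+|D)P(D) / P(+)
       = 0.04453260 / 0.10720383
       = 0.4154
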